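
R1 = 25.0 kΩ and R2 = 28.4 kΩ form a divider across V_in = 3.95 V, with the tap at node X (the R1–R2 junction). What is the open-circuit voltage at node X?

V_th ≈ 2.10 V

With X open, the divider is unloaded: V_th = 3.95 × 28.4/53.40 = 2.101 V.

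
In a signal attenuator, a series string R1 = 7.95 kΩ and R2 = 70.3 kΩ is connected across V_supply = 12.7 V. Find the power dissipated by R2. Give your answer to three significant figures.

P ≈ 1.85 mW

ΣR = 78.25 kΩ → I = 12.7/78.25 = 0.1623 mA.
P = I²R = 0.02634 × 70.3 = 1.852 mW.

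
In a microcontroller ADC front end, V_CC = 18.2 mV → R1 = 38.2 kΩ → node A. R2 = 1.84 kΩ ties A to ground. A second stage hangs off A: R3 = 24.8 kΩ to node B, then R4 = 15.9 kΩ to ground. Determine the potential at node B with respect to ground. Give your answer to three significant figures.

V_B ≈ 0.313 mV

The second stage (R3 + R4 = 40.70 kΩ) loads node A in parallel with R2.
Effective lower resistance at A: R2 ‖ 40.70 = 1.760 kΩ.
V_A = 18.2 × 1.760/(38.2 + 1.760) = 0.8018 mV.
Then the unloaded second divider: V_B = V_A × R4/(R3+R4) = 0.8018 × 0.3907 = 0.3132 mV.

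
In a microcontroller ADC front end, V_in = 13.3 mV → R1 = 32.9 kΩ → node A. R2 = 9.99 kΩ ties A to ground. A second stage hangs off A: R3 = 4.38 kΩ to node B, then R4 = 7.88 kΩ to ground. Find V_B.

V_B ≈ 1.23 mV

Looking into the second stage from A: R3 + R4 = 12.26 kΩ appears in parallel with R2.
R2 ‖ (R3+R4) = 5.505 kΩ.
First divider: V_A = V_in · 5.505/(32.9 + 5.505) = 1.906 mV.
Then the unloaded second divider: V_B = V_A × R4/(R3+R4) = 1.906 × 0.6427 = 1.225 mV.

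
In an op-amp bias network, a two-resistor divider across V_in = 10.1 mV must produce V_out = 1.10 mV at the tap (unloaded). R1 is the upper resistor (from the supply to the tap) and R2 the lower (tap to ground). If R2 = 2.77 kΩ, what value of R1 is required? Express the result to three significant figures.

R1 ≈ 22.7 kΩ

Required fraction k = V_out/V_in = 0.1089.
R1 = R2·(1/k − 1) = 2.77 × 8.182 = 22.66 kΩ.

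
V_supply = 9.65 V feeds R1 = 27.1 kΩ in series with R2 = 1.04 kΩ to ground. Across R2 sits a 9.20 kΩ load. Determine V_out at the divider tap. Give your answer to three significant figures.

The load sits in parallel with R2, giving an effective lower resistance R2' = R2·R_L/(R2+R_L) = 0.9344 kΩ.
Now apply the divider: V_out = 9.65 × 0.03333 = 0.3216 V.

V_out ≈ 0.322 V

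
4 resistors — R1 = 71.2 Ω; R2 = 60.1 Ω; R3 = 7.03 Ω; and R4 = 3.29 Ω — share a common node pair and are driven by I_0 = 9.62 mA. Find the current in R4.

Total conductance ΣG = 1/71.2 + 1/60.1 + 1/7.03 + 1/3.29 = 0.4769 (units of 1/Ω).
R4 takes the fraction G_k/ΣG = 0.3040/0.4769 = 0.6374, so I = 9.62 × 0.6374 = 6.132 mA.

I ≈ 6.13 mA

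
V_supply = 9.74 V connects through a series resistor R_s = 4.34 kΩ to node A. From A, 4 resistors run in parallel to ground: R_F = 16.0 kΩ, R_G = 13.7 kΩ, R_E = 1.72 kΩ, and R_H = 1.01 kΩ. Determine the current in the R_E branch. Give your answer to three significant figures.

I ≈ 0.673 mA

Equivalent of the parallel group: R_p = 0.5858 kΩ.
V_A by voltage divider: V_A = 9.74 × 0.5858/(4.34 + 0.5858) = 1.158 V.
I(R_E) = V_A / R_E = 1.158/1.72 = 0.6735 mA.
(Check via current divider: I_total = 1.977 mA; share G_k/ΣG = 0.3406 → same result.)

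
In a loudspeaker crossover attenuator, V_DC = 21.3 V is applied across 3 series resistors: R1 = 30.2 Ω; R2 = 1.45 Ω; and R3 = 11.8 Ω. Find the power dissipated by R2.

The common current is I = 21.3/43.45 = 0.4902 A.
P(R2) = I²·R2 = (0.4902)² × 1.45 = 0.3485 W.

P ≈ 0.348 W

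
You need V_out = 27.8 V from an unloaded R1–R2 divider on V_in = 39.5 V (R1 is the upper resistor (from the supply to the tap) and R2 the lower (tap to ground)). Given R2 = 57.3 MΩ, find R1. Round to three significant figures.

Required fraction k = V_out/V_in = 0.7038.
So R1 = R2 · (V_in/V_out − 1) = 57.3 × (39.5/27.8 − 1) = 57.3 × 0.4209 = 24.12 MΩ.

R1 ≈ 24.1 MΩ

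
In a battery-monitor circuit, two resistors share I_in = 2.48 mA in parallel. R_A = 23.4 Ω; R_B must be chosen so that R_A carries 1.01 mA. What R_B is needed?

The fraction through R_A equals R_B/(R_A+R_B).
1.01/2.48 = R_B/(R_A + R_B) → R_B = R_A · (0.4073)/(1 − 0.4073) = 23.4 × 0.6871 = 16.08 Ω.

R_B ≈ 16.1 Ω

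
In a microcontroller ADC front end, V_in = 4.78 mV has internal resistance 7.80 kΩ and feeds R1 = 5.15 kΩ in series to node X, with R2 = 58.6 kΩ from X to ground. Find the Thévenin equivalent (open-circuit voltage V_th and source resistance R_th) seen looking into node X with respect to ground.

V_th ≈ 3.91 mV, R_th ≈ 10.6 kΩ

R1' = 7.80 + 5.15 = 12.95 kΩ (source resistance + R1).
V_th is the unloaded tap voltage: V_in · R2/(R1'+R2) = 4.78 × 0.8190 = 3.915 mV.
Zeroing V_in shorts the top of R1' to ground, so R_th = R1' ‖ R2 = 10.61 kΩ.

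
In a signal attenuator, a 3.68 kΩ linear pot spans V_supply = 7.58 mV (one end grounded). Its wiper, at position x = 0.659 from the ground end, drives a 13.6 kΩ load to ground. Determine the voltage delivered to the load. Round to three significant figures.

V_out ≈ 4.71 mV

The pot divides into 1.255 kΩ above the wiper and 2.425 kΩ below.
Lower segment in parallel with the load: 2.425 ‖ 13.6 = 2.058 kΩ.
Loaded-divider output: V_out = 7.58 × 0.6212 = 4.709 mV.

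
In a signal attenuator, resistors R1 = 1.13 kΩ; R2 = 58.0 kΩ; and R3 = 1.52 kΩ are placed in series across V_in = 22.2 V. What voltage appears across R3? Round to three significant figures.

Total series resistance ΣR = 1.13 + 58.0 + 1.52 = 60.65 kΩ.
Voltage divider: V = V_in · (1.520 / 60.65) = 22.2 × 0.02506 = 0.5564 V.

V ≈ 0.556 V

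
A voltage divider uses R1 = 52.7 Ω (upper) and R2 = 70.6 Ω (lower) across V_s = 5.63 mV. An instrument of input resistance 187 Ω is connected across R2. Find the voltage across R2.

The load sits in parallel with R2, giving an effective lower resistance R2' = R2·R_L/(R2+R_L) = 51.25 Ω.
Voltage divider with the loaded lower leg: V_out = 5.63 × 51.25/(52.7 + 51.25) = 5.63 × 0.4930 = 2.776 mV.

V_out ≈ 2.78 mV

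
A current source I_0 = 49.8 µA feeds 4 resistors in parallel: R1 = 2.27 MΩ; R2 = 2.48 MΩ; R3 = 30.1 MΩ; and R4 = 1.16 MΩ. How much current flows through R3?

ΣG = 1/2.27 + 1/2.48 + 1/30.1 + 1/1.16 = 1.739.
R3 takes the fraction G_k/ΣG = 0.03322/1.739 = 0.01910, so I = 49.8 × 0.01910 = 0.9514 µA.

I ≈ 0.951 µA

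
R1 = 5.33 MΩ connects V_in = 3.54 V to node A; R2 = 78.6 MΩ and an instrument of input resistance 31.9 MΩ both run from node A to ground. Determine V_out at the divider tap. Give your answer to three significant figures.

The load sits in parallel with R2, giving an effective lower resistance R2' = R2·R_L/(R2+R_L) = 22.69 MΩ.
Now apply the divider: V_out = 3.54 × 0.8098 = 2.867 V.
(Unloaded it would be 3.32 V; the load pulls it down.)

V_out ≈ 2.87 V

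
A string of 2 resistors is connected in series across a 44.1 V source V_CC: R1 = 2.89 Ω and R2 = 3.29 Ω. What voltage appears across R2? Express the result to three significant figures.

Total series resistance ΣR = 2.89 + 3.29 = 6.180 Ω.
Voltage divider: V = V_CC · (3.290 / 6.180) = 44.1 × 0.5324 = 23.48 V.

V ≈ 23.5 V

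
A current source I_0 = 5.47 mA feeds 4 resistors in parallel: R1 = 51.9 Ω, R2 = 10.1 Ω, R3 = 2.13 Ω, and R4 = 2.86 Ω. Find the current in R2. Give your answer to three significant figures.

I ≈ 0.578 mA

Conductances: ΣG = 1/51.9 + 1/10.1 + 1/2.13 + 1/2.86 = 0.9374 (1/Ω).
R2 takes the fraction G_k/ΣG = 0.09901/0.9374 = 0.1056, so I = 5.47 × 0.1056 = 0.5777 mA.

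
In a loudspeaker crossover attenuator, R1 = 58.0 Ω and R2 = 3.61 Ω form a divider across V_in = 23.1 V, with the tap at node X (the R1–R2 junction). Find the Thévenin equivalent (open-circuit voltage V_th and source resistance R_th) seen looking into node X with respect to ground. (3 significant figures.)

V_th is the unloaded tap voltage: V_in · R2/(R1+R2) = 23.1 × 0.05859 = 1.354 V.
Zeroing V_in shorts the top of R1 to ground, so R_th = R1 ‖ R2 = 3.398 Ω.

V_th ≈ 1.35 V, R_th ≈ 3.40 Ω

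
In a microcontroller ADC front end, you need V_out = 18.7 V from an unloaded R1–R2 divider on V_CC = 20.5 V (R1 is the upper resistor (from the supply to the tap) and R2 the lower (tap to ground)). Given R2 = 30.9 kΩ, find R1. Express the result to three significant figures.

R1 ≈ 2.97 kΩ

The divider ratio is R2/(R1+R2) = 18.7/20.5 = 0.9122.
Rearranging, R1 = R2·(1−k)/k = 30.9 × 0.09626 = 2.974 kΩ.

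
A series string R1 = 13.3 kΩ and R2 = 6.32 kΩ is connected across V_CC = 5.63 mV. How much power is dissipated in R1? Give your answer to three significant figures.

P ≈ 1.10 nW

Series current I = V_CC/ΣR = 5.63/19.62 = 0.2870 µA.
V(R1) = I·R = 3.816 mV; P = V·I = 3.816 × 0.2870 = 1.095 nW.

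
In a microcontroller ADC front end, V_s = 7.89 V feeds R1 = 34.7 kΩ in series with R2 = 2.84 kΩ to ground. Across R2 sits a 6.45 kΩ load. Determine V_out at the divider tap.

V_out ≈ 0.424 V

The load sits in parallel with R2, giving an effective lower resistance R2' = R2·R_L/(R2+R_L) = 1.972 kΩ.
Now apply the divider: V_out = 7.89 × 0.05377 = 0.4242 V.
(Unloaded it would be 0.597 V; the load pulls it down.)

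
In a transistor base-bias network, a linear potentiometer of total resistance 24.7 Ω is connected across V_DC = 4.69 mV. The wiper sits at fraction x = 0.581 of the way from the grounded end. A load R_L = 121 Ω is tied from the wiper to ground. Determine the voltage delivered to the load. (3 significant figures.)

V_out ≈ 2.60 mV

Split the track: R_lower = x·R_p = 14.35 Ω, R_upper = (1−x)·R_p = 10.35 Ω.
Lower segment in parallel with the load: 14.35 ‖ 121 = 12.83 Ω.
Loaded-divider output: V_out = 4.69 × 0.5535 = 2.596 mV.
(Unloaded: V_out = x·V_DC = 2.72 mV.)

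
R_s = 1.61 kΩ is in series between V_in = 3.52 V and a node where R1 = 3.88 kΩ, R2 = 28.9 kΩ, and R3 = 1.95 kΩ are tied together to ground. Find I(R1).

Combine the parallel branches: R_p = (1/3.88 + 1/28.9 + 1/1.95)⁻¹ = 1.242 kΩ.
V_A = 3.52 × 1.242/2.852 = 1.533 V.
I(R1) = V_A / R1 = 1.533/3.88 = 0.3951 mA.

I ≈ 0.395 mA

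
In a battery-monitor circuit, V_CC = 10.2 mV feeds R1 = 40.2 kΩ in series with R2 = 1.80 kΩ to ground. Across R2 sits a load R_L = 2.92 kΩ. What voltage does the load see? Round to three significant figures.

First combine the lower leg with the load: R2 ‖ R_L = 1.114 kΩ.
Voltage divider with the loaded lower leg: V_out = 10.2 × 1.114/(40.2 + 1.114) = 10.2 × 0.02695 = 0.2749 mV.

V_out ≈ 0.275 mV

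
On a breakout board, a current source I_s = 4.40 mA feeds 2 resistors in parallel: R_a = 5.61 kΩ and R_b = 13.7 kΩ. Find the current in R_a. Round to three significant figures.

I ≈ 3.12 mA

For two parallel branches, I_k = I_s · (other R)/(sum of R).
I(R_a) = 4.40 × 13.7/(5.61 + 13.7) = 4.40 × 0.7095 = 3.122 mA.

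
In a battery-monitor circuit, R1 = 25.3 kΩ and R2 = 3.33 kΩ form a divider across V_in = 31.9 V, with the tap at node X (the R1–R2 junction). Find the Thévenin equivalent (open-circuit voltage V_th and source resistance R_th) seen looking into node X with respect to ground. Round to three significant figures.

V_th is the unloaded tap voltage: V_in · R2/(R1+R2) = 31.9 × 0.1163 = 3.710 V.
Zeroing V_in shorts the top of R1 to ground, so R_th = R1 ‖ R2 = 2.943 kΩ.

V_th ≈ 3.71 V, R_th ≈ 2.94 kΩ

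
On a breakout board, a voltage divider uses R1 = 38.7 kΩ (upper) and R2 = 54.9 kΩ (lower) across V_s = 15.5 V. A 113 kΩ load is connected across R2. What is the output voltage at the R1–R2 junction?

V_out ≈ 7.57 V

R2 ‖ R_L = (54.9 × 113)/(54.9 + 113) = 36.95 kΩ.
Voltage divider with the loaded lower leg: V_out = 15.5 × 36.95/(38.7 + 36.95) = 15.5 × 0.4884 = 7.571 V.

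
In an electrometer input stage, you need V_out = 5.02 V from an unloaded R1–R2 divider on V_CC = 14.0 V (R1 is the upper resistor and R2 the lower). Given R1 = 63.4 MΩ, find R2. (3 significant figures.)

V_out/V_CC = R2/(R1+R2) = 0.3586.
So R2 = R1 · V_out/(V_CC − V_out) = 63.4 × 5.02/(14.0 − 5.02) = 63.4 × 0.5590 = 35.44 MΩ.

R2 ≈ 35.4 MΩ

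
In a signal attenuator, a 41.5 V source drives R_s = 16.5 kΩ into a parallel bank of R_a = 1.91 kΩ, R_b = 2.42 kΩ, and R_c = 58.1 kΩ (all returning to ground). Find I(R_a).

I ≈ 1.30 mA

Parallel bank: R_p = 1/(1/1.91 + 1/2.42 + 1/58.1) = 1.048 kΩ.
V_A = 41.5 × 1.048/17.55 = 2.479 V.
Branch current I = V_A/R_a = 2.479/1.91 = 1.298 mA.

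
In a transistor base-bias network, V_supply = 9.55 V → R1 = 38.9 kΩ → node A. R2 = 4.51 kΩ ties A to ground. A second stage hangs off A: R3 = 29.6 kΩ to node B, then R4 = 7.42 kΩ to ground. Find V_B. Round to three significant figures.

V_B ≈ 0.179 V

Looking into the second stage from A: R3 + R4 = 37.02 kΩ appears in parallel with R2.
Effective lower resistance at A: R2 ‖ 37.02 = 4.020 kΩ.
V_A = 9.55 × 4.020/(38.9 + 4.020) = 0.8945 V.
Stage 2 is unloaded, so V_B = V_A · R4/(R3+R4) = 0.8945 × 7.42/37.02 = 0.1793 V.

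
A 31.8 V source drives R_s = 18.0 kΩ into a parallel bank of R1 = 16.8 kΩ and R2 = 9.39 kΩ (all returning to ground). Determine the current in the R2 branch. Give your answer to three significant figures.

I ≈ 0.849 mA

Combine the parallel branches: R_p = (1/16.8 + 1/9.39)⁻¹ = 6.023 kΩ.
V_A = 31.8 × 6.023/24.02 = 7.973 V.
Branch current I = V_A/R2 = 7.973/9.39 = 0.8491 mA.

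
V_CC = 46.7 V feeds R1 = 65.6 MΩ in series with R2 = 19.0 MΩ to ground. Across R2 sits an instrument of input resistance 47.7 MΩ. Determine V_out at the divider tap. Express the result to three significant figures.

R2 ‖ R_L = (19.0 × 47.7)/(19.0 + 47.7) = 13.59 MΩ.
Then V_out = V_CC · R2'/(R1 + R2') = 46.7 × 13.59/79.19 = 8.013 V.

V_out ≈ 8.01 V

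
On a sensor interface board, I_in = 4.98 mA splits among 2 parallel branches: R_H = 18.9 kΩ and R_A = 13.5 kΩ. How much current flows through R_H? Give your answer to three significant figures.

I ≈ 2.08 mA

With just two branches, the current splits inversely with resistance.
I(R_H) = 4.98 × 13.5/(18.9 + 13.5) = 4.98 × 0.4167 = 2.075 mA.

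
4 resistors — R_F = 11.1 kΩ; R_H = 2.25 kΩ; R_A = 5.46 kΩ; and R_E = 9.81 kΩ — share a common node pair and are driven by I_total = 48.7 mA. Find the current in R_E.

I ≈ 6.06 mA

Conductances: ΣG = 1/11.1 + 1/2.25 + 1/5.46 + 1/9.81 = 0.8196 (1/kΩ).
R_E takes the fraction G_k/ΣG = 0.1019/0.8196 = 0.1244, so I = 48.7 × 0.1244 = 6.057 mA.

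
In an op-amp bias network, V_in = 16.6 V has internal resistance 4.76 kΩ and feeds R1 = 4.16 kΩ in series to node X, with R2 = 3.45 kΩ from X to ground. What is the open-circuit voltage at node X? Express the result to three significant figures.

V_th ≈ 4.63 V

R1' = 4.76 + 4.16 = 8.920 kΩ (source resistance + R1).
With X open, the divider is unloaded: V_th = 16.6 × 3.45/12.37 = 4.630 V.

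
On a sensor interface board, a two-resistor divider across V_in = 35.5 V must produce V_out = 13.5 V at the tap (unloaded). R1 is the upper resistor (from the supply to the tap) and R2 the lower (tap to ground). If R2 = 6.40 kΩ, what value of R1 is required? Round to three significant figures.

R1 ≈ 10.4 kΩ

Required fraction k = V_out/V_in = 0.3803.
Rearranging, R1 = R2·(1−k)/k = 6.40 × 1.630 = 10.43 kΩ.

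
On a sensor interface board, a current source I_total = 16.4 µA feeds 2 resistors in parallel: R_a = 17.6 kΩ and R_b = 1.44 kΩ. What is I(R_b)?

I ≈ 15.2 µA

With just two branches, the current splits inversely with resistance.
I(R_b) = 16.4 × 17.6/(17.6 + 1.44) = 16.4 × 0.9244 = 15.16 µA.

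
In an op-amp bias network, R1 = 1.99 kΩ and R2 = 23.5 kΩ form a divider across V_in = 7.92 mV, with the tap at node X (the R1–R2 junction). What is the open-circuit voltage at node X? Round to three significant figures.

With X open, the divider is unloaded: V_th = 7.92 × 23.5/25.49 = 7.302 mV.

V_th ≈ 7.30 mV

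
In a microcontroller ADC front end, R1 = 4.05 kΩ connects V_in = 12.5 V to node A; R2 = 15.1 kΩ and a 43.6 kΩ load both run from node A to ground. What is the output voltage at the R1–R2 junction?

V_out ≈ 9.18 V

R2 ‖ R_L = (15.1 × 43.6)/(15.1 + 43.6) = 11.22 kΩ.
Then V_out = V_in · R2'/(R1 + R2') = 12.5 × 11.22/15.27 = 9.184 V.
(Unloaded it would be 9.86 V; the load pulls it down.)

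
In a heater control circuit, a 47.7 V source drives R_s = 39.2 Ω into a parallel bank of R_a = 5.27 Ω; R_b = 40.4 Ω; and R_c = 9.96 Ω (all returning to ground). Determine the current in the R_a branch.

Combine the parallel branches: R_p = (1/5.27 + 1/40.4 + 1/9.96)⁻¹ = 3.176 Ω.
V_A by voltage divider: V_A = 47.7 × 3.176/(39.2 + 3.176) = 3.575 V.
Branch current I = V_A/R_a = 3.575/5.27 = 0.6783 A.

I ≈ 0.678 A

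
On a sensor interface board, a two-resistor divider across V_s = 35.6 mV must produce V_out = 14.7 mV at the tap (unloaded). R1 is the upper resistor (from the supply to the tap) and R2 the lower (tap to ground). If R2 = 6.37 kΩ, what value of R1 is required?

V_out/V_s = R2/(R1+R2) = 0.4129.
R1 = R2·(1/k − 1) = 6.37 × 1.422 = 9.057 kΩ.

R1 ≈ 9.06 kΩ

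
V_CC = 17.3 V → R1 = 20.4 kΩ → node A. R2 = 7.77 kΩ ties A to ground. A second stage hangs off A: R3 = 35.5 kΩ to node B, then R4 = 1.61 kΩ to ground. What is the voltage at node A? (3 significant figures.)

V_A ≈ 4.14 V

Node A sees R2 in parallel with the series input of stage 2, R3 + R4 = 37.11 kΩ.
R2 ‖ (R3+R4) = 6.425 kΩ.
First divider: V_A = V_CC · 6.425/(20.4 + 6.425) = 4.144 V.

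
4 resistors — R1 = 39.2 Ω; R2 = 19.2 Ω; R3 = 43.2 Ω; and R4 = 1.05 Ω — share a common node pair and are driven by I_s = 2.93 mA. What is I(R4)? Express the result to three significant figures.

I ≈ 2.65 mA

ΣG = 1/39.2 + 1/19.2 + 1/43.2 + 1/1.05 = 1.053.
Current divider: I(R4) = I_s · G_k/ΣG = 2.93 × (0.9524/1.053) = 2.93 × 0.9043 = 2.650 mA.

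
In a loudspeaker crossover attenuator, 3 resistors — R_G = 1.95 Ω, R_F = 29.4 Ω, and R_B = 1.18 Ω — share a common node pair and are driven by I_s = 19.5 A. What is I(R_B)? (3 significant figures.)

I ≈ 11.9 A

ΣG = 1/1.95 + 1/29.4 + 1/1.18 = 1.394.
R_B takes the fraction G_k/ΣG = 0.8475/1.394 = 0.6078, so I = 19.5 × 0.6078 = 11.85 A.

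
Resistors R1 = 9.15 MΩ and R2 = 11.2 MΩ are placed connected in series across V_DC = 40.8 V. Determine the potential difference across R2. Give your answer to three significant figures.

V ≈ 22.5 V

ΣR = 9.15 + 11.2 = 20.35 MΩ.
V = V_DC · R/ΣR = 40.8 × 0.5504 = 22.46 V.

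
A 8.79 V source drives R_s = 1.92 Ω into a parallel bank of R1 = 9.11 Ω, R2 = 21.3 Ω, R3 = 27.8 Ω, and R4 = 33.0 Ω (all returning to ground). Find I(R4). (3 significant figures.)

Equivalent of the parallel group: R_p = 4.484 Ω.
V_A by voltage divider: V_A = 8.79 × 4.484/(1.92 + 4.484) = 6.155 V.
I(R4) = V_A / R4 = 6.155/33.0 = 0.1865 A.

I ≈ 0.187 A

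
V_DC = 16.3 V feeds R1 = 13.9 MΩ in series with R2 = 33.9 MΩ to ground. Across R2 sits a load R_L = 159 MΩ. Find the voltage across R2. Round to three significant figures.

First combine the lower leg with the load: R2 ‖ R_L = 27.94 MΩ.
Voltage divider with the loaded lower leg: V_out = 16.3 × 27.94/(13.9 + 27.94) = 16.3 × 0.6678 = 10.89 V.
(Unloaded it would be 11.6 V; the load pulls it down.)

V_out ≈ 10.9 V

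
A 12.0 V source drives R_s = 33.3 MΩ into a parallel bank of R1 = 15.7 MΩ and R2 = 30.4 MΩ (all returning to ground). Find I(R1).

Combine the parallel branches: R_p = (1/15.7 + 1/30.4)⁻¹ = 10.35 MΩ.
V_A by voltage divider: V_A = 12.0 × 10.35/(33.3 + 10.35) = 2.846 V.
Branch current I = V_A/R1 = 2.846/15.7 = 0.1813 µA.
(Check via current divider: I_total = 0.2749 µA; share G_k/ΣG = 0.6594 → same result.)

I ≈ 0.181 µA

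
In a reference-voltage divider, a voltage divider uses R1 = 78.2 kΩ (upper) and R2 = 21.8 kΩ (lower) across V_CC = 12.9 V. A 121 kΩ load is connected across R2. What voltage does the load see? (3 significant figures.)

First combine the lower leg with the load: R2 ‖ R_L = 18.47 kΩ.
Then V_out = V_CC · R2'/(R1 + R2') = 12.9 × 18.47/96.67 = 2.465 V.

V_out ≈ 2.46 V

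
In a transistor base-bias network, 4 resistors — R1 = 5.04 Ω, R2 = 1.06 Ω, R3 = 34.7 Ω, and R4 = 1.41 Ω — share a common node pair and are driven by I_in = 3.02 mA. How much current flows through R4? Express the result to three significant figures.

ΣG = 1/5.04 + 1/1.06 + 1/34.7 + 1/1.41 = 1.880.
Current divider: I(R4) = I_in · G_k/ΣG = 3.02 × (0.7092/1.880) = 3.02 × 0.3773 = 1.139 mA.

I ≈ 1.14 mA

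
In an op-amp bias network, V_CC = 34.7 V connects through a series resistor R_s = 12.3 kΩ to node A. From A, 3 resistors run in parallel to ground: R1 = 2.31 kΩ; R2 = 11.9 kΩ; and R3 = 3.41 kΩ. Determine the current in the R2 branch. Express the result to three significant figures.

Combine the parallel branches: R_p = (1/2.31 + 1/11.9 + 1/3.41)⁻¹ = 1.234 kΩ.
V_A = 34.7 × 1.234/13.53 = 3.165 V.
I(R2) = V_A / R2 = 3.165/11.9 = 0.2659 mA.
(Equivalently: I_total = 2.564 mA, then current-divider fraction G_k/ΣG = 0.1037.)

I ≈ 0.266 mA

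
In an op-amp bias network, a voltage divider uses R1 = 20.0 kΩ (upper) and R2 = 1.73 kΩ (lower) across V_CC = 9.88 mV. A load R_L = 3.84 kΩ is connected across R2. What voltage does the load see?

First combine the lower leg with the load: R2 ‖ R_L = 1.193 kΩ.
Now apply the divider: V_out = 9.88 × 0.05628 = 0.5560 mV.
(Unloaded it would be 0.787 mV; the load pulls it down.)

V_out ≈ 0.556 mV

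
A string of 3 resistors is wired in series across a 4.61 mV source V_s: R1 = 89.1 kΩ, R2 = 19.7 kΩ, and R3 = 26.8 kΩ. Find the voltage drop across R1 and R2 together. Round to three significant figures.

V ≈ 3.70 mV

Series total: ΣR = 89.1 + 19.7 + 26.8 = 135.6 kΩ.
R_{R1..R2} = 89.1 + 19.7 = 108.8 kΩ.
V = V_s · R/ΣR = 4.61 × 0.8024 = 3.699 mV.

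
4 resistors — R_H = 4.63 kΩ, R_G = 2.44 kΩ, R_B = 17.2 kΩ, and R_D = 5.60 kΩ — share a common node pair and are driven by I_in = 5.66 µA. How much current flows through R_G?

I ≈ 2.69 µA

ΣG = 1/4.63 + 1/2.44 + 1/17.2 + 1/5.60 = 0.8625.
Current divider: I(R_G) = I_in · G_k/ΣG = 5.66 × (0.4098/0.8625) = 5.66 × 0.4752 = 2.689 µA.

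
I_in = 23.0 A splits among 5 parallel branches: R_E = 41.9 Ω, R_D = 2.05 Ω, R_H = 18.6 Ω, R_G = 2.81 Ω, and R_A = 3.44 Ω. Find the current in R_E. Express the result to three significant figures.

ΣG = 1/41.9 + 1/2.05 + 1/18.6 + 1/2.81 + 1/3.44 = 1.212.
R_E takes the fraction G_k/ΣG = 0.02387/1.212 = 0.01969, so I = 23.0 × 0.01969 = 0.4529 A.

I ≈ 0.453 A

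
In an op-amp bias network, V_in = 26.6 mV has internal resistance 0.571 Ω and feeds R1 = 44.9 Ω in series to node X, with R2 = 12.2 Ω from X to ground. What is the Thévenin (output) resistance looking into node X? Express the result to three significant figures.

R_th ≈ 9.62 Ω

R1' = 0.571 + 44.9 = 45.47 Ω (source resistance + R1).
With V_in suppressed (replaced by a short), R_th = R1' ‖ R2 = (45.47 × 12.2)/(45.47 + 12.2) = 9.619 Ω.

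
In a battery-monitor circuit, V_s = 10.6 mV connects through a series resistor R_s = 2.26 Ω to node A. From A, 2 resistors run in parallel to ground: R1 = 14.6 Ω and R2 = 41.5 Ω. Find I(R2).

Parallel bank: R_p = 1/(1/14.6 + 1/41.5) = 10.80 Ω.
Node voltage V_A = V_s · R_p/(R_s + R_p) = 10.6 × 0.8270 = 8.766 mV.
I(R2) = V_A / R2 = 8.766/41.5 = 0.2112 mA.

I ≈ 0.211 mA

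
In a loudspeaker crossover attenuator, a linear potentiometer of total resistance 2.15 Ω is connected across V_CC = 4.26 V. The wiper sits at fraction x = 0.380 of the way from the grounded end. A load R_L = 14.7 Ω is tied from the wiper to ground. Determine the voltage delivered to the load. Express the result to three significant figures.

The pot divides into 1.333 Ω above the wiper and 0.8170 Ω below.
Lower segment in parallel with the load: 0.8170 ‖ 14.7 = 0.7740 Ω.
Loaded-divider output: V_out = 4.26 × 0.3673 = 1.565 V.
(Unloaded: V_out = x·V_CC = 1.62 V.)

V_out ≈ 1.56 V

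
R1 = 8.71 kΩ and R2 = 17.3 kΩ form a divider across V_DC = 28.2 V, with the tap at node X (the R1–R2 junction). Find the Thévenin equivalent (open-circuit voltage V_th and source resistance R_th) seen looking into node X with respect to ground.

Open-circuit (no load on X): V_th = V_DC · R2/(R1 + R2) = 28.2 × 17.3/(8.710 + 17.3) = 18.76 V.
With V_DC suppressed (replaced by a short), R_th = R1 ‖ R2 = (8.710 × 17.3)/(8.710 + 17.3) = 5.793 kΩ.

V_th ≈ 18.8 V, R_th ≈ 5.79 kΩ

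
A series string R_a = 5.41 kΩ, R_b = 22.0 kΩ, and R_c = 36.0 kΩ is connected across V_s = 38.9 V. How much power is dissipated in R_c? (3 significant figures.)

ΣR = 63.41 kΩ → I = 38.9/63.41 = 0.6135 mA.
P = I²R = 0.3763 × 36.0 = 13.55 mW.

P ≈ 13.5 mW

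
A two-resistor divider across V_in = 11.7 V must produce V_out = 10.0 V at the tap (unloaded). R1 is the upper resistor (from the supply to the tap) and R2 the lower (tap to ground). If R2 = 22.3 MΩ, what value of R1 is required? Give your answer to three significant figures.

R1 ≈ 3.79 MΩ

V_out/V_in = R2/(R1+R2) = 0.8547.
Rearranging, R1 = R2·(1−k)/k = 22.3 × 0.1700 = 3.791 MΩ.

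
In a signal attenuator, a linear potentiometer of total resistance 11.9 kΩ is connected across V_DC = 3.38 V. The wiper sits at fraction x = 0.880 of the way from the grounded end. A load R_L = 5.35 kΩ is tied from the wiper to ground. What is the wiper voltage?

Split the track: R_lower = x·R_p = 10.47 kΩ, R_upper = (1−x)·R_p = 1.428 kΩ.
R_L loads the lower segment: effective lower R = 3.541 kΩ.
Then V_out = V_DC · 3.541/(1.428 + 3.541) = 2.409 V.

V_out ≈ 2.41 V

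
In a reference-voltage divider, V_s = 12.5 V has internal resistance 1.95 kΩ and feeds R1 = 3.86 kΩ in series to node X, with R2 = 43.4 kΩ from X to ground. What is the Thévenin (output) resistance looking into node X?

R1' = 1.95 + 3.86 = 5.810 kΩ (source resistance + R1).
With V_s suppressed (replaced by a short), R_th = R1' ‖ R2 = (5.810 × 43.4)/(5.810 + 43.4) = 5.124 kΩ.

R_th ≈ 5.12 kΩ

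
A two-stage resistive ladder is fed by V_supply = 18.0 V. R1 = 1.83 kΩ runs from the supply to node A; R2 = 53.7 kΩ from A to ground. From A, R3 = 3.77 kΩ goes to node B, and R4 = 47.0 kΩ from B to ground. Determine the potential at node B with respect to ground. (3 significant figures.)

The second stage (R3 + R4 = 50.77 kΩ) loads node A in parallel with R2.
R2 ‖ (R3+R4) = 26.10 kΩ.
First divider: V_A = V_supply · 26.10/(1.83 + 26.10) = 16.82 V.
Stage 2 is unloaded, so V_B = V_A · R4/(R3+R4) = 16.82 × 47.0/50.77 = 15.57 V.

V_B ≈ 15.6 V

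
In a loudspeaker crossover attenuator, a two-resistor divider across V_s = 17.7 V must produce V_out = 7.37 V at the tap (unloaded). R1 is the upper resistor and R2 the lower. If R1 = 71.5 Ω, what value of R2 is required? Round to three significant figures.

R2 ≈ 51.0 Ω

The divider ratio is R2/(R1+R2) = 7.37/17.7 = 0.4164.
So R2 = R1 · V_out/(V_s − V_out) = 71.5 × 7.37/(17.7 − 7.37) = 71.5 × 0.7135 = 51.01 Ω.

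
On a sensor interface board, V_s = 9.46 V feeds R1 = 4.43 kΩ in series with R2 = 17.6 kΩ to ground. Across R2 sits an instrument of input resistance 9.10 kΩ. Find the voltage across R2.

The load sits in parallel with R2, giving an effective lower resistance R2' = R2·R_L/(R2+R_L) = 5.999 kΩ.
Voltage divider with the loaded lower leg: V_out = 9.46 × 5.999/(4.43 + 5.999) = 9.46 × 0.5752 = 5.441 V.

V_out ≈ 5.44 V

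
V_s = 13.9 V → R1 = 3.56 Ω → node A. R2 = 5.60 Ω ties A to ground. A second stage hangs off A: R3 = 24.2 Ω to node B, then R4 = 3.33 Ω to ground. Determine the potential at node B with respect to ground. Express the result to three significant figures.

V_B ≈ 0.953 V

Looking into the second stage from A: R3 + R4 = 27.53 Ω appears in parallel with R2.
Effective lower resistance at A: R2 ‖ 27.53 = 4.653 Ω.
V_A = 13.9 × 4.653/(3.56 + 4.653) = 7.875 V.
Stage 2 is unloaded, so V_B = V_A · R4/(R3+R4) = 7.875 × 3.33/27.53 = 0.9526 V.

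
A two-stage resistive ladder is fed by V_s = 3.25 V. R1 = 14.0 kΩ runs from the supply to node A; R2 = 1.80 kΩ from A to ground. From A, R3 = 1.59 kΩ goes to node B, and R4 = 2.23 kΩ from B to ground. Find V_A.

Looking into the second stage from A: R3 + R4 = 3.820 kΩ appears in parallel with R2.
Effective lower resistance at A: R2 ‖ 3.820 = 1.223 kΩ.
So V_A = 3.25 × 0.08037 = 0.2612 V.

V_A ≈ 0.261 V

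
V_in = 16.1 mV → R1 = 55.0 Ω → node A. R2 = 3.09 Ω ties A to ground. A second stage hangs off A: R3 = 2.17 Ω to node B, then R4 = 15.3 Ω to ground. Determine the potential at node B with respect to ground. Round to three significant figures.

V_B ≈ 0.642 mV

The second stage (R3 + R4 = 17.47 Ω) loads node A in parallel with R2.
R2 ‖ (R3+R4) = 2.626 Ω.
So V_A = 16.1 × 0.04556 = 0.7336 mV.
Stage 2 is unloaded, so V_B = V_A · R4/(R3+R4) = 0.7336 × 15.3/17.47 = 0.6424 mV.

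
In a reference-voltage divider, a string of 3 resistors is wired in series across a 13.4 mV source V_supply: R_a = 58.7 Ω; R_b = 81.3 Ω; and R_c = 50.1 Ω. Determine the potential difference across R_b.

V ≈ 5.73 mV

Series total: ΣR = 58.7 + 81.3 + 50.1 = 190.1 Ω.
V = V_supply · R/ΣR = 13.4 × 0.4277 = 5.731 mV.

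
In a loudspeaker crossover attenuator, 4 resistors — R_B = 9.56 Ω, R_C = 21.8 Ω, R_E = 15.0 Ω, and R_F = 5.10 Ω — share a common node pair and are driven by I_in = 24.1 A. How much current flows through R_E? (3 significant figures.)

I ≈ 3.89 A

Total conductance ΣG = 1/9.56 + 1/21.8 + 1/15.0 + 1/5.10 = 0.4132 (units of 1/Ω).
R_E takes the fraction G_k/ΣG = 0.06667/0.4132 = 0.1613, so I = 24.1 × 0.1613 = 3.888 A.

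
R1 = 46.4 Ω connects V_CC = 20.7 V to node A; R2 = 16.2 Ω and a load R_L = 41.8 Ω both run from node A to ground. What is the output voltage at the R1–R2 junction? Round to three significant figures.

V_out ≈ 4.16 V

First combine the lower leg with the load: R2 ‖ R_L = 11.68 Ω.
Then V_out = V_CC · R2'/(R1 + R2') = 20.7 × 11.68/58.08 = 4.161 V.
(Unloaded it would be 5.36 V; the load pulls it down.)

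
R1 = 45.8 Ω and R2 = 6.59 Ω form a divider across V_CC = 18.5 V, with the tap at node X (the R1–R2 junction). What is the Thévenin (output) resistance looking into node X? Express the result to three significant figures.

R_th ≈ 5.76 Ω

Zeroing V_CC shorts the top of R1 to ground, so R_th = R1 ‖ R2 = 5.761 Ω.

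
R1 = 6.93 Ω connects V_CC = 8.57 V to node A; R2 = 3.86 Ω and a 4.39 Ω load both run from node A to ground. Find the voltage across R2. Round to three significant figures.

V_out ≈ 1.96 V

First combine the lower leg with the load: R2 ‖ R_L = 2.054 Ω.
Then V_out = V_CC · R2'/(R1 + R2') = 8.57 × 2.054/8.984 = 1.959 V.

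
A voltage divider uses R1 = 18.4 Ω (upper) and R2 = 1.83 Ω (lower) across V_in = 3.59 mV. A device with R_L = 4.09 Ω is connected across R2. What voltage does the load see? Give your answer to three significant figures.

V_out ≈ 0.231 mV

First combine the lower leg with the load: R2 ‖ R_L = 1.264 Ω.
Now apply the divider: V_out = 3.59 × 0.06429 = 0.2308 mV.
(Unloaded it would be 0.325 mV; the load pulls it down.)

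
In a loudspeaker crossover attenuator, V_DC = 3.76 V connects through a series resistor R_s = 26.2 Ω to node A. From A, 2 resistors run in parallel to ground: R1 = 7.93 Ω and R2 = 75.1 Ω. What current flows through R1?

Combine the parallel branches: R_p = (1/7.93 + 1/75.1)⁻¹ = 7.173 Ω.
Node voltage V_A = V_DC · R_p/(R_s + R_p) = 3.76 × 0.2149 = 0.8081 V.
I(R1) = V_A / R1 = 0.8081/7.93 = 0.1019 A.

I ≈ 0.102 A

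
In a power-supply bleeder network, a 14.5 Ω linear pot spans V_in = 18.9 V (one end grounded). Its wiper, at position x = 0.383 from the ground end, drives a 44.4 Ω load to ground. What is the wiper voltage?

V_out ≈ 6.72 V

The pot divides into 8.947 Ω above the wiper and 5.553 Ω below.
(x·R_p) ‖ R_L = 4.936 Ω.
Then V_out = V_in · 4.936/(8.947 + 4.936) = 6.720 V.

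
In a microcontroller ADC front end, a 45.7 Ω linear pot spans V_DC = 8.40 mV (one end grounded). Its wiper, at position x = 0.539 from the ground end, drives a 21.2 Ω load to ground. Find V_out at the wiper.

V_out ≈ 2.95 mV

The pot divides into 21.07 Ω above the wiper and 24.63 Ω below.
(x·R_p) ‖ R_L = 11.39 Ω.
Loaded-divider output: V_out = 8.40 × 0.3510 = 2.948 mV.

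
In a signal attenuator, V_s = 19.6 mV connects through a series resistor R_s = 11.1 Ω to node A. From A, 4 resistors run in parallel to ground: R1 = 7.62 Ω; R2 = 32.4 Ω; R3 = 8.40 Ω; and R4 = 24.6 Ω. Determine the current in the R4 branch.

Combine the parallel branches: R_p = (1/7.62 + 1/32.4 + 1/8.40 + 1/24.6)⁻¹ = 3.108 Ω.
V_A by voltage divider: V_A = 19.6 × 3.108/(11.1 + 3.108) = 4.287 mV.
I(R4) = V_A / R4 = 4.287/24.6 = 0.1743 mA.

I ≈ 0.174 mA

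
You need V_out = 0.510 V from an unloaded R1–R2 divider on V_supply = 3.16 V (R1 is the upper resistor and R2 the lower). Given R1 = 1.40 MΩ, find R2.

R2 ≈ 0.269 MΩ

Required fraction k = V_out/V_supply = 0.1614.
R2 = R1 · 0.1614/(1 − 0.1614) = 0.2694 MΩ.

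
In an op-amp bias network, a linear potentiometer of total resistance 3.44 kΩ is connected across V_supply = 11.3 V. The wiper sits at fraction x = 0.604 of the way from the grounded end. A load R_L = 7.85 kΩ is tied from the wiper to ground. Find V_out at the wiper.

V_out ≈ 6.18 V

Lower segment x·R_p = 2.078 kΩ; upper segment (1−x)·R_p = 1.362 kΩ.
R_L loads the lower segment: effective lower R = 1.643 kΩ.
Loaded-divider output: V_out = 11.3 × 0.5467 = 6.178 V.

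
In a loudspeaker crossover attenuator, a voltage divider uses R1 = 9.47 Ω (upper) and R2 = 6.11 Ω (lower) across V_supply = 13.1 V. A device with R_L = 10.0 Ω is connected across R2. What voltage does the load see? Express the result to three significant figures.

V_out ≈ 3.75 V

R2 ‖ R_L = (6.11 × 10.0)/(6.11 + 10.0) = 3.793 Ω.
Now apply the divider: V_out = 13.1 × 0.2860 = 3.746 V.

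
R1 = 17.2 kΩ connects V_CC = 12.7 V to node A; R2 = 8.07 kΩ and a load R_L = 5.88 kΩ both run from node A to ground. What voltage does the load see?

V_out ≈ 2.10 V

R2 ‖ R_L = (8.07 × 5.88)/(8.07 + 5.88) = 3.402 kΩ.
Then V_out = V_CC · R2'/(R1 + R2') = 12.7 × 3.402/20.60 = 2.097 V.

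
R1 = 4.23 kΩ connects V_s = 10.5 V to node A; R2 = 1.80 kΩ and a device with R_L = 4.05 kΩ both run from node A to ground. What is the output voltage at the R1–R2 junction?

V_out ≈ 2.39 V

The load sits in parallel with R2, giving an effective lower resistance R2' = R2·R_L/(R2+R_L) = 1.246 kΩ.
Voltage divider with the loaded lower leg: V_out = 10.5 × 1.246/(4.23 + 1.246) = 10.5 × 0.2276 = 2.389 V.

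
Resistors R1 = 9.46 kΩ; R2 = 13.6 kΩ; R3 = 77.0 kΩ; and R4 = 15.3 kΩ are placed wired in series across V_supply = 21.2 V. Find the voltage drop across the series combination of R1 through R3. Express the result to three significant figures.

V ≈ 18.4 V

Series total: ΣR = 9.46 + 13.6 + 77.0 + 15.3 = 115.4 kΩ.
R_{R1..R3} = 9.46 + 13.6 + 77.0 = 100.1 kΩ.
By the voltage-divider rule, V = 21.2 × 100.1/115.4 = 18.39 V.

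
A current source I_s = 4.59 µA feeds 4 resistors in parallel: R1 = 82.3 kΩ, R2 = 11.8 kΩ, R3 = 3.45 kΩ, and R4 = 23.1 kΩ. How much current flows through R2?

ΣG = 1/82.3 + 1/11.8 + 1/3.45 + 1/23.1 = 0.4300.
Current divider: I(R2) = I_s · G_k/ΣG = 4.59 × (0.08475/0.4300) = 4.59 × 0.1971 = 0.9045 µA.

I ≈ 0.905 µA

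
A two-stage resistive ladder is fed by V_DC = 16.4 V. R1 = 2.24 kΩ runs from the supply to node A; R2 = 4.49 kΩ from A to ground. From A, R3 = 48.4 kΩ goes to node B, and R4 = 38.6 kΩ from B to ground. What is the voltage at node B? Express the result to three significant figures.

V_B ≈ 4.77 V

The second stage (R3 + R4 = 87.00 kΩ) loads node A in parallel with R2.
Effective lower resistance at A: R2 ‖ 87.00 = 4.270 kΩ.
V_A = 16.4 × 4.270/(2.24 + 4.270) = 10.76 V.
Stage 2 is unloaded, so V_B = V_A · R4/(R3+R4) = 10.76 × 38.6/87.00 = 4.773 V.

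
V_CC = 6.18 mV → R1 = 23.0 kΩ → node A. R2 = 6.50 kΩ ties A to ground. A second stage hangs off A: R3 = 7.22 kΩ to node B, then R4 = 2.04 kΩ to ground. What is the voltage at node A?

V_A ≈ 0.880 mV

Looking into the second stage from A: R3 + R4 = 9.260 kΩ appears in parallel with R2.
R2 ‖ (R3+R4) = 3.819 kΩ.
So V_A = 6.18 × 0.1424 = 0.8801 mV.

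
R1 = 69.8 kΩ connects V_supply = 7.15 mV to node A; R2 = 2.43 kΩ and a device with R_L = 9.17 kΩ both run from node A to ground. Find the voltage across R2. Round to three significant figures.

The load sits in parallel with R2, giving an effective lower resistance R2' = R2·R_L/(R2+R_L) = 1.921 kΩ.
Voltage divider with the loaded lower leg: V_out = 7.15 × 1.921/(69.8 + 1.921) = 7.15 × 0.02678 = 0.1915 mV.

V_out ≈ 0.192 mV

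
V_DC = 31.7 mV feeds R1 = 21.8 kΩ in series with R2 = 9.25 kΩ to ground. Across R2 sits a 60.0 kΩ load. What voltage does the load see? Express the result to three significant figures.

The load sits in parallel with R2, giving an effective lower resistance R2' = R2·R_L/(R2+R_L) = 8.014 kΩ.
Then V_out = V_DC · R2'/(R1 + R2') = 31.7 × 8.014/29.81 = 8.521 mV.
(Unloaded it would be 9.44 mV; the load pulls it down.)

V_out ≈ 8.52 mV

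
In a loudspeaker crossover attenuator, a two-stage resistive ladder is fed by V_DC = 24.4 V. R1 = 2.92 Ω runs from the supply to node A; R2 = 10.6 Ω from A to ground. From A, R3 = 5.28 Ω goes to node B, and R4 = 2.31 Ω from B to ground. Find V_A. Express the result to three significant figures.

V_A ≈ 14.7 V

Looking into the second stage from A: R3 + R4 = 7.590 Ω appears in parallel with R2.
R2 ‖ (R3+R4) = 4.423 Ω.
So V_A = 24.4 × 0.6023 = 14.70 V.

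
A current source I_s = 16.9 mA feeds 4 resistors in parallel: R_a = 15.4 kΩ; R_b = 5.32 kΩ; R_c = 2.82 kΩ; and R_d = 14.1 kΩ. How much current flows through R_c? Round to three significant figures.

I ≈ 8.83 mA

ΣG = 1/15.4 + 1/5.32 + 1/2.82 + 1/14.1 = 0.6784.
Current divider: I(R_c) = I_s · G_k/ΣG = 16.9 × (0.3546/0.6784) = 16.9 × 0.5227 = 8.833 mA.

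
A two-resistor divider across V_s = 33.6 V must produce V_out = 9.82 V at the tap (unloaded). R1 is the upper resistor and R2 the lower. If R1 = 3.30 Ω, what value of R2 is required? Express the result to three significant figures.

Required fraction k = V_out/V_s = 0.2923.
Rearranging, R2 = R1·k/(1−k) = 3.30 × 0.4130 = 1.363 Ω.

R2 ≈ 1.36 Ω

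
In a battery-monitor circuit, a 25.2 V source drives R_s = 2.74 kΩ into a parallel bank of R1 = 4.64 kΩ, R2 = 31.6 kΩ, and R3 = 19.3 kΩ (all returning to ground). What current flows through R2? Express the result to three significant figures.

Equivalent of the parallel group: R_p = 3.345 kΩ.
V_A by voltage divider: V_A = 25.2 × 3.345/(2.74 + 3.345) = 13.85 V.
I(R2) = V_A / R2 = 13.85/31.6 = 0.4384 mA.

I ≈ 0.438 mA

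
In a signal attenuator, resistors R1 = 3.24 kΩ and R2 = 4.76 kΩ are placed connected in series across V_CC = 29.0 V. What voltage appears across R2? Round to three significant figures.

Total series resistance ΣR = 3.24 + 4.76 = 8.000 kΩ.
V = V_CC · R/ΣR = 29.0 × 0.5950 = 17.25 V.

V ≈ 17.3 V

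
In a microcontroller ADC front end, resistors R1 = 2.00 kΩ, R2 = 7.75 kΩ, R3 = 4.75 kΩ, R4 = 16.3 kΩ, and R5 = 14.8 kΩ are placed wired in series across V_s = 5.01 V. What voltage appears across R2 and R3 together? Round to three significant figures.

V ≈ 1.37 V

ΣR = 2.00 + 7.75 + 4.75 + 16.3 + 14.8 = 45.60 kΩ.
R_{R2..R3} = 7.75 + 4.75 = 12.50 kΩ.
Voltage divider: V = V_s · (12.50 / 45.60) = 5.01 × 0.2741 = 1.373 V.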